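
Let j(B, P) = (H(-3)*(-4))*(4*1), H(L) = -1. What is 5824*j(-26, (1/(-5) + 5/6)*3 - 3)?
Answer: 93184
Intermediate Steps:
j(B, P) = 16 (j(B, P) = (-1*(-4))*(4*1) = 4*4 = 16)
5824*j(-26, (1/(-5) + 5/6)*3 - 3) = 5824*16 = 93184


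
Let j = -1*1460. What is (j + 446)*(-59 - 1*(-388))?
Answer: -333606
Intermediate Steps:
j = -1460
(j + 446)*(-59 - 1*(-388)) = (-1460 + 446)*(-59 - 1*(-388)) = -1014*(-59 + 388) = -1014*329 = -333606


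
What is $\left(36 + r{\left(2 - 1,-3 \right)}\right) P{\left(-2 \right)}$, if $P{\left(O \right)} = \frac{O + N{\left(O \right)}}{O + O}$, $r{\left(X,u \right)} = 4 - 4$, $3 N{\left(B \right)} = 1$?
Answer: $15$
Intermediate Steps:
$N{\left(B \right)} = \frac{1}{3}$ ($N{\left(B \right)} = \frac{1}{3} \cdot 1 = \frac{1}{3}$)
$r{\left(X,u \right)} = 0$ ($r{\left(X,u \right)} = 4 - 4 = 0$)
$P{\left(O \right)} = \frac{\frac{1}{3} + O}{2 O}$ ($P{\left(O \right)} = \frac{O + \frac{1}{3}}{O + O} = \frac{\frac{1}{3} + O}{2 O}$)
$\left(36 + r{\left(2 - 1,-3 \right)}\right) P{\left(-2 \right)} = \left(36 + 0\right) \frac{1 + 3 \left(-2\right)}{6 \left(-2\right)} = 36 \cdot \frac{1}{6} \left(- \frac{1}{2}\right) \left(1 - 6\right) = 36 \cdot \frac{1}{6} \left(- \frac{1}{2}\right) \left(-5\right) = 36 \cdot \frac{5}{12} = 15$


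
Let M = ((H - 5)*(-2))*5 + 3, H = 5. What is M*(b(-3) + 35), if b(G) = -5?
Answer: 90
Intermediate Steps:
M = 3 (M = ((5 - 5)*(-2))*5 + 3 = (0*(-2))*5 + 3 = 0*5 + 3 = 0 + 3 = 3)
M*(b(-3) + 35) = 3*(-5 + 35) = 3*30 = 90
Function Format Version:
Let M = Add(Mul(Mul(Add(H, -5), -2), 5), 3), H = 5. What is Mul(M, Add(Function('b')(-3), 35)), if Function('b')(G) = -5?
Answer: 90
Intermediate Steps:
M = 3 (M = Add(Mul(Mul(Add(5, -5), -2), 5), 3) = Add(Mul(Mul(0, -2), 5), 3) = Add(Mul(0, 5), 3) = Add(0, 3) = 3)
Mul(M, Add(Function('b')(-3), 35)) = Mul(3, Add(-5, 35)) = Mul(3, 30) = 90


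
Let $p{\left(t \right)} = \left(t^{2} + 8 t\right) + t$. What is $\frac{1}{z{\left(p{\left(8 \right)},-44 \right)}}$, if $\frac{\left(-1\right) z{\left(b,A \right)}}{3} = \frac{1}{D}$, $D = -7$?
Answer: $\frac{7}{3} \approx 2.3333$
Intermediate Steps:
$p{\left(t \right)} = t^{2} + 9 t$
$z{\left(b,A \right)} = \frac{3}{7}$ ($z{\left(b,A \right)} = - \frac{3}{-7} = \left(-3\right) \left(- \frac{1}{7}\right) = \frac{3}{7}$)
$\frac{1}{z{\left(p{\left(8 \right)},-44 \right)}} = \frac{1}{\frac{3}{7}} = \frac{7}{3}$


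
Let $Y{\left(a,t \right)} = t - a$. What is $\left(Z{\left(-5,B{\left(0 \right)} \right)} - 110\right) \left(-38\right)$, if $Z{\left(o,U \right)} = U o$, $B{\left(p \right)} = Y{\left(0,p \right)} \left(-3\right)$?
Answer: $4180$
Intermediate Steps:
$B{\left(p \right)} = - 3 p$ ($B{\left(p \right)} = \left(p - 0\right) \left(-3\right) = \left(p + 0\right) \left(-3\right) = p \left(-3\right) = - 3 p$)
$\left(Z{\left(-5,B{\left(0 \right)} \right)} - 110\right) \left(-38\right) = \left(\left(-3\right) 0 \left(-5\right) - 110\right) \left(-38\right) = \left(0 \left(-5\right) - 110\right) \left(-38\right) = \left(0 - 110\right) \left(-38\right) = \left(-110\right) \left(-38\right) = 4180$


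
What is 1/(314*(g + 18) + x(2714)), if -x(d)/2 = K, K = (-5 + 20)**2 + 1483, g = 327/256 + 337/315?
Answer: 40320/119872009 ≈ 0.00033636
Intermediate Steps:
g = 189277/80640 (g = 327*(1/256) + 337*(1/315) = 327/256 + 337/315 = 189277/80640 ≈ 2.3472)
K = 1708 (K = 15**2 + 1483 = 225 + 1483 = 1708)
x(d) = -3416 (x(d) = -2*1708 = -3416)
1/(314*(g + 18) + x(2714)) = 1/(314*(189277/80640 + 18) - 3416) = 1/(314*(1640797/80640) - 3416) = 1/(257605129/40320 - 3416) = 1/(119872009/40320) = 40320/119872009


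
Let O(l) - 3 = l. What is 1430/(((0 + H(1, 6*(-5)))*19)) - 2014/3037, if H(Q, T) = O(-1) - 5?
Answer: -4457708/173109 ≈ -25.751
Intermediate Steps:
O(l) = 3 + l
H(Q, T) = -3 (H(Q, T) = (3 - 1) - 5 = 2 - 5 = -3)
1430/(((0 + H(1, 6*(-5)))*19)) - 2014/3037 = 1430/(((0 - 3)*19)) - 2014/3037 = 1430/((-3*19)) - 2014*1/3037 = 1430/(-57) - 2014/3037 = 1430*(-1/57) - 2014/3037 = -1430/57 - 2014/3037 = -4457708/173109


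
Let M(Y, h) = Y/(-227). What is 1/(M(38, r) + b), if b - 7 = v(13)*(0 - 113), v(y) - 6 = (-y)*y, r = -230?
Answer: 227/4182664 ≈ 5.4272e-5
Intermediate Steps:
M(Y, h) = -Y/227 (M(Y, h) = Y*(-1/227) = -Y/227)
v(y) = 6 - y**2 (v(y) = 6 + (-y)*y = 6 - y**2)
b = 18426 (b = 7 + (6 - 1*13**2)*(0 - 113) = 7 + (6 - 1*169)*(-113) = 7 + (6 - 169)*(-113) = 7 - 163*(-113) = 7 + 18419 = 18426)
1/(M(38, r) + b) = 1/(-1/227*38 + 18426) = 1/(-38/227 + 18426) = 1/(4182664/227) = 227/4182664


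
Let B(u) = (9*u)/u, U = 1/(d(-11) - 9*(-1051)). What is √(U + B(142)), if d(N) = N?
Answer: √200847946/4724 ≈ 3.0000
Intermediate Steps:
U = 1/9448 (U = 1/(-11 - 9*(-1051)) = 1/(-11 + 9459) = 1/9448 ≈ 0.00010584)
B(u) = 9
√(U + B(142)) = √(1/9448 + 9) = √(85033/9448) = √200847946/4724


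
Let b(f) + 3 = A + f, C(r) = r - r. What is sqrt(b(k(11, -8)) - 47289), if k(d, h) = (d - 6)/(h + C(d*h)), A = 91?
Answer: 3*I*sqrt(83914)/4 ≈ 217.26*I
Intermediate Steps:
C(r) = 0
k(d, h) = (-6 + d)/h (k(d, h) = (d - 6)/(h + 0) = (-6 + d)/h)
b(f) = 88 + f (b(f) = -3 + (91 + f) = 88 + f)
sqrt(b(k(11, -8)) - 47289) = sqrt((88 + (-6 + 11)/(-8)) - 47289) = sqrt((88 - 1/8*5) - 47289) = sqrt((88 - 5/8) - 47289) = sqrt(699/8 - 47289) = sqrt(-377613/8) = 3*I*sqrt(83914)/4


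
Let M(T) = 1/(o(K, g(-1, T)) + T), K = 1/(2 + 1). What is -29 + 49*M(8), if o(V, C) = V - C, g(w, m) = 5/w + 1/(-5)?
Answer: -736/29 ≈ -25.379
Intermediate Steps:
K = 1/3 ≈ 0.33333
g(w, m) = -1/5 + 5/w (g(w, m) = 5/w + 1*(-1/5) = 5/w - 1/5 = -1/5 + 5/w)
M(T) = 1/(83/15 + T) (M(T) = 1/((1/3 - (25 - 1*(-1))/(5*(-1))) + T) = 1/((1/3 - (-1)*(25 + 1)/5) + T) = 1/((1/3 - (-1)*26/5) + T) = 1/((1/3 - 1*(-26/5)) + T) = 1/((1/3 + 26/5) + T) = 1/(83/15 + T))
-29 + 49*M(8) = -29 + 49*(15/(83 + 15*8)) = -29 + 49*(15/(83 + 120)) = -29 + 49*(15/203) = -29 + 105/29 = -736/29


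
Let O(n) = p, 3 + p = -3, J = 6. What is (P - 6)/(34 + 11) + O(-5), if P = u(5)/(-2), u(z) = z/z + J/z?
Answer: -2771/450 ≈ -6.1578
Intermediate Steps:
u(z) = 1 + 6/z (u(z) = z/z + 6/z = 1 + 6/z)
P = -11/10 (P = ((6 + 5)/5)/(-2) = ((1/5)*11)*(-1/2) = (11/5)*(-1/2) = -11/10 ≈ -1.1000)
p = -6 (p = -3 - 3 = -6)
O(n) = -6
(P - 6)/(34 + 11) + O(-5) = (-11/10 - 6)/(34 + 11) - 6 = -71/10/45 - 6 = -71/10*1/45 - 6 = -71/450 - 6 = -2771/450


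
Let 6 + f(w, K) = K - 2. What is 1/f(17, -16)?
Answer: -1/24 ≈ -0.041667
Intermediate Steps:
f(w, K) = -8 + K (f(w, K) = -6 + (K - 2) = -6 + (-2 + K) = -8 + K)
1/f(17, -16) = 1/(-8 - 16) = 1/(-24) = -1/24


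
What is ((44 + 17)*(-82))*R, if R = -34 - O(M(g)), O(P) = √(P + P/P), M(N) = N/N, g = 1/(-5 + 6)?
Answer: 170068 + 5002*√2 ≈ 1.7714e+5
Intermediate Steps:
g = 1 (g = 1/1 = 1)
M(N) = 1
O(P) = √(1 + P) (O(P) = √(P + 1) = √(1 + P))
R = -34 - √2 (R = -34 - √(1 + 1) = -34 - √2 ≈ -35.414)
((44 + 17)*(-82))*R = ((44 + 17)*(-82))*(-34 - √2) = (61*(-82))*(-34 - √2) = -5002*(-34 - √2) = 170068 + 5002*√2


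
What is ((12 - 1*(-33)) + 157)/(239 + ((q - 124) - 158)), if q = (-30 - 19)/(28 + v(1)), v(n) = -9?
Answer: -1919/433 ≈ -4.4319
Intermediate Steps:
q = -49/19 (q = (-30 - 19)/(28 - 9) = -49/19 ≈ -2.5789)
((12 - 1*(-33)) + 157)/(239 + ((q - 124) - 158)) = ((12 - 1*(-33)) + 157)/(239 + ((-49/19 - 124) - 158)) = ((12 + 33) + 157)/(239 + (-2405/19 - 158)) = (45 + 157)/(239 - 5407/19) = 202/(-866/19) = 202*(-19/866) = -1919/433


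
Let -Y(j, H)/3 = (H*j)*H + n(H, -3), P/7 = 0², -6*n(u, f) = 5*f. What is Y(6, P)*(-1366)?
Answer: 10245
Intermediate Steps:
n(u, f) = -5*f/6
P = 0 (P = 7*0² = 7*0 = 0)
Y(j, H) = -15/2 - 3*j*H² (Y(j, H) = -3*((H*j)*H - ⅚*(-3)) = -3*(j*H² + 5/2) = -3*(5/2 + j*H²) = -15/2 - 3*j*H²)
Y(6, P)*(-1366) = (-15/2 - 3*6*0²)*(-1366) = (-15/2 - 3*6*0)*(-1366) = (-15/2 + 0)*(-1366) = -15/2*(-1366) = 10245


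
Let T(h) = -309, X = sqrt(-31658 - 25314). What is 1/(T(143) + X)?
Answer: -309/152453 - 2*I*sqrt(14243)/152453 ≈ -0.0020269 - 0.0015657*I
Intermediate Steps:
X = 2*I*sqrt(14243) (X = sqrt(-56972) = 2*I*sqrt(14243) ≈ 238.69*I)
1/(T(143) + X) = 1/(-309 + 2*I*sqrt(14243))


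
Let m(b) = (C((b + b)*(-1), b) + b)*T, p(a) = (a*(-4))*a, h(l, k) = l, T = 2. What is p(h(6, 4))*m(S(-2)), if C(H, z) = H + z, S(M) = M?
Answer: 0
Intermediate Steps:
p(a) = -4*a² (p(a) = (-4*a)*a = -4*a²)
m(b) = 0 (m(b) = (((b + b)*(-1) + b) + b)*2 = (((2*b)*(-1) + b) + b)*2 = ((-2*b + b) + b)*2 = (-b + b)*2 = 0*2 = 0)
p(h(6, 4))*m(S(-2)) = -4*6²*0 = -4*36*0 = -144*0 = 0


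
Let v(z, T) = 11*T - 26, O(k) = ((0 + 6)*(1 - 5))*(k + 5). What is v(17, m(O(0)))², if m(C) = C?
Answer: 1811716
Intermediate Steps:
O(k) = -120 - 24*k (O(k) = (6*(-4))*(5 + k) = -24*(5 + k) = -120 - 24*k)
v(z, T) = -26 + 11*T
v(17, m(O(0)))² = (-26 + 11*(-120 - 24*0))² = (-26 + 11*(-120 + 0))² = (-26 + 11*(-120))² = (-26 - 1320)² = (-1346)² = 1811716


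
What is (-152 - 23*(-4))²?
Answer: 3600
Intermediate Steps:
(-152 - 23*(-4))² = (-152 + 92)² = (-60)² = 3600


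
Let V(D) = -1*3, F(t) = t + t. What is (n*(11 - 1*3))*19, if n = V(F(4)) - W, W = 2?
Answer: -760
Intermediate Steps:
F(t) = 2*t
V(D) = -3
n = -5 (n = -3 - 1*2 = -3 - 2 = -5)
(n*(11 - 1*3))*19 = -5*(11 - 1*3)*19 = -5*(11 - 3)*19 = -5*8*19 = -40*19 = -760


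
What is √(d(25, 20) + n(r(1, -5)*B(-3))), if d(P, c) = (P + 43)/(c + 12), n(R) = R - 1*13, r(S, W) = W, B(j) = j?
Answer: √66/4 ≈ 2.0310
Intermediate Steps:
n(R) = -13 + R (n(R) = R - 13 = -13 + R)
d(P, c) = (43 + P)/(12 + c)
√(d(25, 20) + n(r(1, -5)*B(-3))) = √((43 + 25)/(12 + 20) + (-13 - 5*(-3))) = √(68/32 + (-13 + 15)) = √((1/32)*68 + 2) = √(17/8 + 2) = √(33/8) = √66/4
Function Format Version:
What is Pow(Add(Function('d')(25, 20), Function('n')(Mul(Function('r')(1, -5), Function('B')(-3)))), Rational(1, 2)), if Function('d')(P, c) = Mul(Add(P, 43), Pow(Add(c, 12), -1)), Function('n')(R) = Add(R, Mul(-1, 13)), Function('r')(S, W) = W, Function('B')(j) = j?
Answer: Mul(Rational(1, 4), Pow(66, Rational(1, 2))) ≈ 2.0310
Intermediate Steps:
Function('n')(R) = Add(-13, R) (Function('n')(R) = Add(R, -13) = Add(-13, R))
Function('d')(P, c) = Mul(Pow(Add(12, c), -1), Add(43, P)) (Function('d')(P, c) = Mul(Add(43, P), Pow(Add(12, c), -1)) = Mul(Pow(Add(12, c), -1), Add(43, P)))
Pow(Add(Function('d')(25, 20), Function('n')(Mul(Function('r')(1, -5), Function('B')(-3)))), Rational(1, 2)) = Pow(Add(Mul(Pow(Add(12, 20), -1), Add(43, 25)), Add(-13, Mul(-5, -3))), Rational(1, 2)) = Pow(Add(Mul(Pow(32, -1), 68), Add(-13, 15)), Rational(1, 2)) = Pow(Add(Mul(Rational(1, 32), 68), 2), Rational(1, 2)) = Pow(Add(Rational(17, 8), 2), Rational(1, 2)) = Pow(Rational(33, 8), Rational(1, 2)) = Mul(Rational(1, 4), Pow(66, Rational(1, 2)))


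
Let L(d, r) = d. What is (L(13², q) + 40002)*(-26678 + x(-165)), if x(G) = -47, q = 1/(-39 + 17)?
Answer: -1073569975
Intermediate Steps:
q = -1/22 (q = 1/(-22) = -1/22 ≈ -0.045455)
(L(13², q) + 40002)*(-26678 + x(-165)) = (13² + 40002)*(-26678 - 47) = (169 + 40002)*(-26725) = 40171*(-26725) = -1073569975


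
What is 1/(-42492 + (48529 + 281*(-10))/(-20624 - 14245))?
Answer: -34869/1481699267 ≈ -2.3533e-5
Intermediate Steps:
1/(-42492 + (48529 + 281*(-10))/(-20624 - 14245)) = 1/(-42492 + (48529 - 2810)/(-34869)) = 1/(-42492 + 45719*(-1/34869)) = 1/(-42492 - 45719/34869) = 1/(-1481699267/34869) = -34869/1481699267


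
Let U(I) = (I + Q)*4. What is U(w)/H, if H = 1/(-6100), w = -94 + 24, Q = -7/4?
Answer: 1750700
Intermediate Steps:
Q = -7/4 (Q = -7*¼ = -7/4 ≈ -1.7500)
w = -70
U(I) = -7 + 4*I (U(I) = (I - 7/4)*4 = (-7/4 + I)*4 = -7 + 4*I)
H = -1/6100 ≈ -0.00016393
U(w)/H = (-7 + 4*(-70))/(-1/6100) = (-7 - 280)*(-6100) = -287*(-6100) = 1750700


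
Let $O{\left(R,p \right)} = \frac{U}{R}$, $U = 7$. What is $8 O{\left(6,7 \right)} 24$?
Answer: $224$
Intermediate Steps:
$O{\left(R,p \right)} = \frac{7}{R}$
$8 O{\left(6,7 \right)} 24 = 8 \cdot \frac{7}{6} \cdot 24 = \frac{28}{3} \cdot 24 = 224$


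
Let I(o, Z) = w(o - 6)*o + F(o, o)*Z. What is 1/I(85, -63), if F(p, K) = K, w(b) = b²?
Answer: 1/525130 ≈ 1.9043e-6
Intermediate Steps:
I(o, Z) = Z*o + o*(-6 + o)² (I(o, Z) = (o - 6)²*o + o*Z = (-6 + o)²*o + Z*o = o*(-6 + o)² + Z*o = Z*o + o*(-6 + o)²)
1/I(85, -63) = 1/(85*(-63 + (-6 + 85)²)) = 1/(85*(-63 + 79²)) = 1/(85*(-63 + 6241)) = 1/(85*6178) = 1/525130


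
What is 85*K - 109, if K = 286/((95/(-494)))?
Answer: -126521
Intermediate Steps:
K = -7436/5 (K = 286/((95*(-1/494))) = 286/(-5/26) = 286*(-26/5) = -7436/5 ≈ -1487.2)
85*K - 109 = 85*(-7436/5) - 109 = -126412 - 109 = -126521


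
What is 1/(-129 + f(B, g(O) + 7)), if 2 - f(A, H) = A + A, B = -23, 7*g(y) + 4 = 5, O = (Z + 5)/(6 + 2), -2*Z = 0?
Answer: -1/81 ≈ -0.012346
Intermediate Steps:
Z = 0 (Z = -1/2*0 = 0)
O = 5/8 (O = (0 + 5)/(6 + 2) = 5/8 ≈ 0.62500)
g(y) = 1/7 (g(y) = -4/7 + (1/7)*5 = -4/7 + 5/7 = 1/7)
f(A, H) = 2 - 2*A (f(A, H) = 2 - (A + A) = 2 - 2*A)
1/(-129 + f(B, g(O) + 7)) = 1/(-129 + (2 - 2*(-23))) = 1/(-129 + (2 + 46)) = 1/(-129 + 48) = 1/(-81) = -1/81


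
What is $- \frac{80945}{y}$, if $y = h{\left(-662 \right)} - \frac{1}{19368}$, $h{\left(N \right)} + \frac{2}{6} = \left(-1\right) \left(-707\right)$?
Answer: $- \frac{1567742760}{13686719} \approx -114.54$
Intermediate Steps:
$h{\left(N \right)} = \frac{2120}{3}$ ($h{\left(N \right)} = - \frac{1}{3} - -707 = - \frac{1}{3} + 707 = \frac{2120}{3}$)
$y = \frac{13686719}{19368}$ ($y = \frac{2120}{3} - \frac{1}{19368} = \frac{13686719}{19368} \approx 706.67$)
$- \frac{80945}{y} = - \frac{80945}{\frac{13686719}{19368}} = \left(-80945\right) \frac{19368}{13686719} = - \frac{1567742760}{13686719}$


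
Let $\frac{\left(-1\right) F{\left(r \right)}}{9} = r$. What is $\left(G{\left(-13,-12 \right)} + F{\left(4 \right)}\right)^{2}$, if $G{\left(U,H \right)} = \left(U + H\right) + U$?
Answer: $5476$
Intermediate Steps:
$G{\left(U,H \right)} = H + 2 U$ ($G{\left(U,H \right)} = \left(H + U\right) + U = H + 2 U$)
$F{\left(r \right)} = - 9 r$
$\left(G{\left(-13,-12 \right)} + F{\left(4 \right)}\right)^{2} = \left(\left(-12 + 2 \left(-13\right)\right) - 36\right)^{2} = \left(\left(-12 - 26\right) - 36\right)^{2} = \left(-38 - 36\right)^{2} = \left(-74\right)^{2} = 5476$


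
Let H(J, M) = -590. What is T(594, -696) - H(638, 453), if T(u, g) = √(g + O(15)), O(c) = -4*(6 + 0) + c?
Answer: 590 + I*√705 ≈ 590.0 + 26.552*I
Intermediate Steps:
O(c) = -24 + c (O(c) = -4*6 + c = -24 + c)
T(u, g) = √(-9 + g) (T(u, g) = √(g + (-24 + 15)) = √(g - 9) = √(-9 + g))
T(594, -696) - H(638, 453) = √(-9 - 696) - 1*(-590) = √(-705) + 590 = I*√705 + 590 = 590 + I*√705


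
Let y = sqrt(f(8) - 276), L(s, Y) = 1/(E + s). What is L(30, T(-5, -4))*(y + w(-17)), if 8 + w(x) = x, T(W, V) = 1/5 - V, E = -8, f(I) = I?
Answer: -25/22 + I*sqrt(67)/11 ≈ -1.1364 + 0.74412*I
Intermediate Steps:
T(W, V) = 1/5 - V
w(x) = -8 + x
L(s, Y) = 1/(-8 + s)
y = 2*I*sqrt(67) (y = sqrt(8 - 276) = sqrt(-268) = 2*I*sqrt(67) ≈ 16.371*I)
L(30, T(-5, -4))*(y + w(-17)) = (2*I*sqrt(67) + (-8 - 17))/(-8 + 30) = (2*I*sqrt(67) - 25)/22 = (-25 + 2*I*sqrt(67))/22 = -25/22 + I*sqrt(67)/11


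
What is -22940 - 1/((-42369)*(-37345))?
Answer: -36297280796701/1582270305 ≈ -22940.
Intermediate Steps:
-22940 - 1/((-42369)*(-37345)) = -22940 - (-1)*(-1)/(42369*37345) = -22940 - 1*1/1582270305 = -22940 - 1/1582270305 = -36297280796701/1582270305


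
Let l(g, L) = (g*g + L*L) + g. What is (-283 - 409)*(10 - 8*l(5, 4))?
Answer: 247736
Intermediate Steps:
l(g, L) = g + L² + g² (l(g, L) = (g² + L²) + g = (L² + g²) + g = g + L² + g²)
(-283 - 409)*(10 - 8*l(5, 4)) = (-283 - 409)*(10 - 8*(5 + 4² + 5²)) = -692*(10 - 8*(5 + 16 + 25)) = -692*(10 - 8*46) = -692*(10 - 368) = -692*(-358) = 247736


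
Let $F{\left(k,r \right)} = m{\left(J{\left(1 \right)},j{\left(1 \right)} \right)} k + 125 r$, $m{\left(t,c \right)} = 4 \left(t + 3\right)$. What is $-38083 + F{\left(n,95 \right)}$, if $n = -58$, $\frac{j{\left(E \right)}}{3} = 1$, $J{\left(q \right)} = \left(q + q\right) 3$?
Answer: $-28296$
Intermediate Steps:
$J{\left(q \right)} = 6 q$ ($J{\left(q \right)} = 2 q 3 = 6 q$)
$j{\left(E \right)} = 3$ ($j{\left(E \right)} = 3 \cdot 1 = 3$)
$m{\left(t,c \right)} = 12 + 4 t$ ($m{\left(t,c \right)} = 4 \left(3 + t\right) = 12 + 4 t$)
$F{\left(k,r \right)} = 36 k + 125 r$ ($F{\left(k,r \right)} = \left(12 + 4 \cdot 6 \cdot 1\right) k + 125 r = \left(12 + 4 \cdot 6\right) k + 125 r = \left(12 + 24\right) k + 125 r = 36 k + 125 r$)
$-38083 + F{\left(n,95 \right)} = -38083 + \left(36 \left(-58\right) + 125 \cdot 95\right) = -38083 + \left(-2088 + 11875\right) = -38083 + 9787 = -28296$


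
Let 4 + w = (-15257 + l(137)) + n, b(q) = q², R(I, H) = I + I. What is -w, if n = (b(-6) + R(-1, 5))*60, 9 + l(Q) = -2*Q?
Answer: 13504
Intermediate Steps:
l(Q) = -9 - 2*Q
R(I, H) = 2*I
n = 2040 (n = ((-6)² + 2*(-1))*60 = (36 - 2)*60 = 34*60 = 2040)
w = -13504 (w = -4 + ((-15257 + (-9 - 2*137)) + 2040) = -4 + ((-15257 + (-9 - 274)) + 2040) = -4 + ((-15257 - 283) + 2040) = -4 + (-15540 + 2040) = -4 - 13500 = -13504)
-w = -1*(-13504) = 13504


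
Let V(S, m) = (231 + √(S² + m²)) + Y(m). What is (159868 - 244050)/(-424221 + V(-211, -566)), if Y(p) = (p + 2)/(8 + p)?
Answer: 308702193211776/1554798712491403 + 728090118*√364877/1554798712491403 ≈ 0.19883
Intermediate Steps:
Y(p) = (2 + p)/(8 + p)
V(S, m) = 231 + √(S² + m²) + (2 + m)/(8 + m) (V(S, m) = (231 + √(S² + m²)) + (2 + m)/(8 + m) = 231 + √(S² + m²) + (2 + m)/(8 + m))
(159868 - 244050)/(-424221 + V(-211, -566)) = (159868 - 244050)/(-424221 + (2 - 566 + (8 - 566)*(231 + √((-211)² + (-566)²)))/(8 - 566)) = -84182/(-424221 + (2 - 566 - 558*(231 + √(44521 + 320356)))/(-558)) = -84182/(-424221 - (2 - 566 - 558*(231 + √364877))/558) = -84182/(-424221 - (2 - 566 + (-128898 - 558*√364877))/558) = -84182/(-424221 - (-129462 - 558*√364877)/558) = -84182/(-424221 + (21577/93 + √364877)) = -84182/(-39430976/93 + √364877)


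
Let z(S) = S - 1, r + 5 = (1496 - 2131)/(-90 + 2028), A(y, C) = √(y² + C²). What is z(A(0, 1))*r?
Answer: 0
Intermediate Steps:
A(y, C) = √(C² + y²)
r = -10325/1938 (r = -5 + (1496 - 2131)/(-90 + 2028) = -5 - 635/1938 = -10325/1938 ≈ -5.3277)
z(S) = -1 + S
z(A(0, 1))*r = (-1 + √(1² + 0²))*(-10325/1938) = (-1 + √(1 + 0))*(-10325/1938) = (-1 + √1)*(-10325/1938) = (-1 + 1)*(-10325/1938) = 0*(-10325/1938) = 0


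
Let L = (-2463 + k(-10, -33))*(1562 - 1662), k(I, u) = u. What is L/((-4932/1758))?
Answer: -12188800/137 ≈ -88969.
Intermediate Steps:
L = 249600 (L = (-2463 - 33)*(1562 - 1662) = -2496*(-100) = 249600)
L/((-4932/1758)) = 249600/((-4932/1758)) = 249600/((-4932*1/1758)) = 249600/(-822/293) = 249600*(-293/822) = -12188800/137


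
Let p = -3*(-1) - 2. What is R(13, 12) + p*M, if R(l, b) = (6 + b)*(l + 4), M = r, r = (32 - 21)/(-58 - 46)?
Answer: 31813/104 ≈ 305.89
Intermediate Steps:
r = -11/104 (r = 11/(-104) = 11*(-1/104) = -11/104 ≈ -0.10577)
M = -11/104 ≈ -0.10577
p = 1 (p = 3 - 2 = 1)
R(l, b) = (4 + l)*(6 + b) (R(l, b) = (6 + b)*(4 + l) = (4 + l)*(6 + b))
R(13, 12) + p*M = (24 + 4*12 + 6*13 + 12*13) + 1*(-11/104) = (24 + 48 + 78 + 156) - 11/104 = 306 - 11/104 = 31813/104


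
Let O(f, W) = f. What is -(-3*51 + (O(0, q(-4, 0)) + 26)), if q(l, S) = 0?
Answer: 127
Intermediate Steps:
-(-3*51 + (O(0, q(-4, 0)) + 26)) = -(-3*51 + (0 + 26)) = -(-153 + 26) = -1*(-127) = 127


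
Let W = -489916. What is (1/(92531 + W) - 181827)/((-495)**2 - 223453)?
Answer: -18063830599/2143097305 ≈ -8.4288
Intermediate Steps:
(1/(92531 + W) - 181827)/((-495)**2 - 223453) = (1/(92531 - 489916) - 181827)/((-495)**2 - 223453) = (1/(-397385) - 181827)/(245025 - 223453) = (-1/397385 - 181827)/21572 = -72255322396/397385*1/21572 = -18063830599/2143097305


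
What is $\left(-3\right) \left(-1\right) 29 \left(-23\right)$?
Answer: $-2001$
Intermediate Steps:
$\left(-3\right) \left(-1\right) 29 \left(-23\right) = 3 \cdot 29 \left(-23\right) = 87 \left(-23\right) = -2001$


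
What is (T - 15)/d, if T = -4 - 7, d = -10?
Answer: 13/5 ≈ 2.6000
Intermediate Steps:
T = -11
(T - 15)/d = (-11 - 15)/(-10) = -26*(-⅒) = 13/5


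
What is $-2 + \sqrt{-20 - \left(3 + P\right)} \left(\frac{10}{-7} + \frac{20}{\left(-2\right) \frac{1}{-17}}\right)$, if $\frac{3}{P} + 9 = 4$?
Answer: $-2 + \frac{944 i \sqrt{35}}{7} \approx -2.0 + 797.83 i$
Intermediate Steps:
$P = - \frac{3}{5}$ ($P = \frac{3}{-9 + 4} = \frac{3}{-5} = 3 \left(- \frac{1}{5}\right) = - \frac{3}{5} \approx -0.6$)
$-2 + \sqrt{-20 - \left(3 + P\right)} \left(\frac{10}{-7} + \frac{20}{\left(-2\right) \frac{1}{-17}}\right) = -2 + \sqrt{-20 - \frac{12}{5}} \left(\frac{10}{-7} + \frac{20}{\left(-2\right) \frac{1}{-17}}\right) = -2 + \sqrt{-20 + \left(-3 + \frac{3}{5}\right)} \left(10 \left(- \frac{1}{7}\right) + \frac{20}{\left(-2\right) \left(- \frac{1}{17}\right)}\right) = -2 + \sqrt{-20 - \frac{12}{5}} \left(- \frac{10}{7} + \frac{20}{\frac{2}{17}}\right) = -2 + \sqrt{- \frac{112}{5}} \left(- \frac{10}{7} + 20 \cdot \frac{17}{2}\right) = -2 + \frac{4 i \sqrt{35}}{5} \left(- \frac{10}{7} + 170\right) = -2 + \frac{4 i \sqrt{35}}{5} \cdot \frac{1180}{7} = -2 + \frac{944 i \sqrt{35}}{7}$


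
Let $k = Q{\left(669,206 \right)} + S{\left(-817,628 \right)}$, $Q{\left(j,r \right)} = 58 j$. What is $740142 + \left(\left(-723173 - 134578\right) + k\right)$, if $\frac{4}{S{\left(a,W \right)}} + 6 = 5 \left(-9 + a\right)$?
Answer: $- \frac{81486439}{1034} \approx -78807.0$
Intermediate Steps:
$S{\left(a,W \right)} = \frac{4}{-51 + 5 a}$ ($S{\left(a,W \right)} = \frac{4}{-6 + 5 \left(-9 + a\right)} = \frac{4}{-6 + \left(-45 + 5 a\right)} = \frac{4}{-51 + 5 a}$)
$k = \frac{40121267}{1034}$ ($k = 58 \cdot 669 + \frac{4}{-51 + 5 \left(-817\right)} = 38802 + \frac{4}{-51 - 4085} = 38802 + \frac{4}{-4136} = 38802 + 4 \left(- \frac{1}{4136}\right) = 38802 - \frac{1}{1034} = \frac{40121267}{1034} \approx 38802.0$)
$740142 + \left(\left(-723173 - 134578\right) + k\right) = 740142 + \left(\left(-723173 - 134578\right) + \frac{40121267}{1034}\right) = 740142 + \left(-857751 + \frac{40121267}{1034}\right) = 740142 - \frac{846793267}{1034} = - \frac{81486439}{1034}$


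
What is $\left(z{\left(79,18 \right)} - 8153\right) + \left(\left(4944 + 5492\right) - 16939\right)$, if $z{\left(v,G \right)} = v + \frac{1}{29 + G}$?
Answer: $- \frac{685118}{47} \approx -14577.0$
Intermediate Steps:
$\left(z{\left(79,18 \right)} - 8153\right) + \left(\left(4944 + 5492\right) - 16939\right) = \left(\frac{1 + 29 \cdot 79 + 18 \cdot 79}{29 + 18} - 8153\right) + \left(\left(4944 + 5492\right) - 16939\right) = \left(\frac{1 + 2291 + 1422}{47} - 8153\right) + \left(10436 - 16939\right) = \left(\frac{1}{47} \cdot 3714 - 8153\right) - 6503 = \left(\frac{3714}{47} - 8153\right) - 6503 = - \frac{379477}{47} - 6503 = - \frac{685118}{47}$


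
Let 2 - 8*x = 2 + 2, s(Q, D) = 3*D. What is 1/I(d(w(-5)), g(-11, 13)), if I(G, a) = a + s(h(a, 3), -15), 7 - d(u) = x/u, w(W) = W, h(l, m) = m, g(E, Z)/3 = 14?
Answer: -⅓ ≈ -0.33333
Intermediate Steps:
g(E, Z) = 42 (g(E, Z) = 3*14 = 42)
x = -¼ (x = ¼ - (2 + 2)/8 = ¼ - ⅛*4 = ¼ - ½ = -¼ ≈ -0.25000)
d(u) = 7 + 1/(4*u) (d(u) = 7 - (-1)/(4*u) = 7 + 1/(4*u))
I(G, a) = -45 + a (I(G, a) = a + 3*(-15) = a - 45 = -45 + a)
1/I(d(w(-5)), g(-11, 13)) = 1/(-45 + 42) = 1/(-3) = -⅓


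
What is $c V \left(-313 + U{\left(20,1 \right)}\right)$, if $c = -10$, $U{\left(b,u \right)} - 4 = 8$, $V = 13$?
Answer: $39130$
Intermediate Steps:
$U{\left(b,u \right)} = 12$ ($U{\left(b,u \right)} = 4 + 8 = 12$)
$c V \left(-313 + U{\left(20,1 \right)}\right) = \left(-10\right) 13 \left(-313 + 12\right) = \left(-130\right) \left(-301\right) = 39130$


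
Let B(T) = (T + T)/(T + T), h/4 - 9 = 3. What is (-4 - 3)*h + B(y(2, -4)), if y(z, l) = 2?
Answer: -335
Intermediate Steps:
h = 48 (h = 36 + 4*3 = 36 + 12 = 48)
B(T) = 1 (B(T) = (2*T)/((2*T)) = (2*T)*(1/(2*T)) = 1)
(-4 - 3)*h + B(y(2, -4)) = (-4 - 3)*48 + 1 = -7*48 + 1 = -336 + 1 = -335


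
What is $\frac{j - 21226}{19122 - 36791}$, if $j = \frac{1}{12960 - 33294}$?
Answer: $\frac{431609485}{359281446} \approx 1.2013$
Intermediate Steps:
$j = - \frac{1}{20334}$ ($j = \frac{1}{-20334} = - \frac{1}{20334} \approx -4.9179 \cdot 10^{-5}$)
$\frac{j - 21226}{19122 - 36791} = \frac{- \frac{1}{20334} - 21226}{19122 - 36791} = - \frac{431609485}{20334 \left(-17669\right)} = \left(- \frac{431609485}{20334}\right) \left(- \frac{1}{17669}\right) = \frac{431609485}{359281446}$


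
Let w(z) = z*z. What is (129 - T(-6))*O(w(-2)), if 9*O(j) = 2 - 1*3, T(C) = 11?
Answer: -118/9 ≈ -13.111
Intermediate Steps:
w(z) = z**2
O(j) = -1/9 (O(j) = (2 - 1*3)/9 = (2 - 3)/9 = (1/9)*(-1) = -1/9)
(129 - T(-6))*O(w(-2)) = (129 - 1*11)*(-1/9) = (129 - 11)*(-1/9) = 118*(-1/9) = -118/9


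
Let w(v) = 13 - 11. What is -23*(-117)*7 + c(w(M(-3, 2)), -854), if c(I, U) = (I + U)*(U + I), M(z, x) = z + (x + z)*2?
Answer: 744741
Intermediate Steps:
M(z, x) = 2*x + 3*z (M(z, x) = z + (2*x + 2*z) = 2*x + 3*z)
w(v) = 2
c(I, U) = (I + U)² (c(I, U) = (I + U)*(I + U) = (I + U)²)
-23*(-117)*7 + c(w(M(-3, 2)), -854) = -23*(-117)*7 + (2 - 854)² = 2691*7 + (-852)² = 18837 + 725904 = 744741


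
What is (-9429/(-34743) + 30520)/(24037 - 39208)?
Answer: -117818421/58565117 ≈ -2.0117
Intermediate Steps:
(-9429/(-34743) + 30520)/(24037 - 39208) = (-9429*(-1/34743) + 30520)/(-15171) = (3143/11581 + 30520)*(-1/15171) = (353455263/11581)*(-1/15171) = -117818421/58565117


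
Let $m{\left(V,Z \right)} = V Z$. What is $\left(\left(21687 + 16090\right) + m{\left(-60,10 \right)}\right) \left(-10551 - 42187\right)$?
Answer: $-1960640626$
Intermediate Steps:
$\left(\left(21687 + 16090\right) + m{\left(-60,10 \right)}\right) \left(-10551 - 42187\right) = \left(\left(21687 + 16090\right) - 600\right) \left(-10551 - 42187\right) = \left(37777 - 600\right) \left(-52738\right) = 37177 \left(-52738\right) = -1960640626$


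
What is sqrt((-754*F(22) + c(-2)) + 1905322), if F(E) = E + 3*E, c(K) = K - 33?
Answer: sqrt(1838935) ≈ 1356.1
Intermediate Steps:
c(K) = -33 + K
F(E) = 4*E
sqrt((-754*F(22) + c(-2)) + 1905322) = sqrt((-3016*22 + (-33 - 2)) + 1905322) = sqrt((-754*88 - 35) + 1905322) = sqrt((-66352 - 35) + 1905322) = sqrt(-66387 + 1905322) = sqrt(1838935)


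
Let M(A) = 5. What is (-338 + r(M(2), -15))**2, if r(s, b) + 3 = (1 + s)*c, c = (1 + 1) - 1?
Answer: 112225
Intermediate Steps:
c = 1 (c = 2 - 1 = 1)
r(s, b) = -2 + s (r(s, b) = -3 + (1 + s)*1 = -3 + (1 + s) = -2 + s)
(-338 + r(M(2), -15))**2 = (-338 + (-2 + 5))**2 = (-338 + 3)**2 = (-335)**2 = 112225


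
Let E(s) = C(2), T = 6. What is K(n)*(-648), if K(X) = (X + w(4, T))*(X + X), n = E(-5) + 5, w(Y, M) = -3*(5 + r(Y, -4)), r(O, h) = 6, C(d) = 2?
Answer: 235872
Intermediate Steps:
E(s) = 2
w(Y, M) = -33 (w(Y, M) = -3*(5 + 6) = -3*11 = -33)
n = 7 (n = 2 + 5 = 7)
K(X) = 2*X*(-33 + X) (K(X) = (X - 33)*(X + X) = (-33 + X)*(2*X) = 2*X*(-33 + X))
K(n)*(-648) = (2*7*(-33 + 7))*(-648) = (2*7*(-26))*(-648) = -364*(-648) = 235872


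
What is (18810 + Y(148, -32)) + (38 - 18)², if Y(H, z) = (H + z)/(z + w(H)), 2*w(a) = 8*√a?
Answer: 403468/21 + 29*√37/42 ≈ 19217.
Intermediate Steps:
w(a) = 4*√a (w(a) = (8*√a)/2 = 4*√a)
Y(H, z) = (H + z)/(z + 4*√H)
(18810 + Y(148, -32)) + (38 - 18)² = (18810 + (148 - 32)/(-32 + 4*√148)) + (38 - 18)² = (18810 + 116/(-32 + 4*(2*√37))) + 20² = (18810 + 116/(-32 + 8*√37)) + 400 = 19210 + 116/(-32 + 8*√37)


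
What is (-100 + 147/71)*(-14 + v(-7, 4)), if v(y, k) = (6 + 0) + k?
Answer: 27812/71 ≈ 391.72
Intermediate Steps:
v(y, k) = 6 + k
(-100 + 147/71)*(-14 + v(-7, 4)) = (-100 + 147/71)*(-14 + (6 + 4)) = (-100 + 147*(1/71))*(-14 + 10) = (-100 + 147/71)*(-4) = -6953/71*(-4) = 27812/71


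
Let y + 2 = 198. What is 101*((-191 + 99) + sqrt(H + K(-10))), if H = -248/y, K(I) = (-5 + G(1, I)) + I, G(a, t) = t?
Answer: -9292 + 303*I*sqrt(143)/7 ≈ -9292.0 + 517.62*I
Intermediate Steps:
y = 196 (y = -2 + 198 = 196)
K(I) = -5 + 2*I (K(I) = (-5 + I) + I = -5 + 2*I)
H = -62/49 (H = -248/196 = -248*1/196 = -62/49 ≈ -1.2653)
101*((-191 + 99) + sqrt(H + K(-10))) = 101*((-191 + 99) + sqrt(-62/49 + (-5 + 2*(-10)))) = 101*(-92 + sqrt(-62/49 + (-5 - 20))) = 101*(-92 + sqrt(-62/49 - 25)) = 101*(-92 + sqrt(-1287/49)) = 101*(-92 + 3*I*sqrt(143)/7) = -9292 + 303*I*sqrt(143)/7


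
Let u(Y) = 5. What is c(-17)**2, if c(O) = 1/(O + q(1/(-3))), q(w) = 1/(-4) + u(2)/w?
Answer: 16/16641 ≈ 0.00096148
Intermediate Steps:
q(w) = -1/4 + 5/w (q(w) = 1/(-4) + 5/w = 1*(-1/4) + 5/w = -1/4 + 5/w)
c(O) = 1/(-61/4 + O) (c(O) = 1/(O + (20 - 1/(-3))/(4*(1/(-3)))) = 1/(O + (20 - 1*(-1/3))/(4*(-1/3))) = 1/(O + (1/4)*(-3)*(20 + 1/3)) = 1/(O + (1/4)*(-3)*(61/3)) = 1/(O - 61/4) = 1/(-61/4 + O))
c(-17)**2 = (4/(-61 + 4*(-17)))**2 = (4/(-61 - 68))**2 = (4/(-129))**2 = (4*(-1/129))**2 = (-4/129)**2 = 16/16641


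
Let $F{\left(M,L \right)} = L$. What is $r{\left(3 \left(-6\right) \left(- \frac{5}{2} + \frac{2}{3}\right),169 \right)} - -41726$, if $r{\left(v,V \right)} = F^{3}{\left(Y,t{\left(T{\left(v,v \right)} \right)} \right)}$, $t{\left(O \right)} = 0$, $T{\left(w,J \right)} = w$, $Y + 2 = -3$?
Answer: $41726$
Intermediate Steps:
$Y = -5$ ($Y = -2 - 3 = -5$)
$r{\left(v,V \right)} = 0$ ($r{\left(v,V \right)} = 0^{3} = 0$)
$r{\left(3 \left(-6\right) \left(- \frac{5}{2} + \frac{2}{3}\right),169 \right)} - -41726 = 0 - -41726 = 0 + 41726 = 41726$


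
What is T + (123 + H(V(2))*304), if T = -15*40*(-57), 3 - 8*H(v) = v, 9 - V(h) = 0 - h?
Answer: 34019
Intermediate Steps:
V(h) = 9 + h (V(h) = 9 - (0 - h) = 9 - (-1)*h = 9 + h)
H(v) = 3/8 - v/8
T = 34200 (T = -600*(-57) = 34200)
T + (123 + H(V(2))*304) = 34200 + (123 + (3/8 - (9 + 2)/8)*304) = 34200 + (123 + (3/8 - 1/8*11)*304) = 34200 + (123 + (3/8 - 11/8)*304) = 34200 + (123 - 1*304) = 34200 + (123 - 304) = 34200 - 181 = 34019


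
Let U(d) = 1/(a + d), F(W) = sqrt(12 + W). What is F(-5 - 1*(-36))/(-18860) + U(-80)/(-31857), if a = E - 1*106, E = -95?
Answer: 1/8951817 - sqrt(43)/18860 ≈ -0.00034758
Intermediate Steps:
a = -201 (a = -95 - 1*106 = -95 - 106 = -201)
U(d) = 1/(-201 + d)
F(-5 - 1*(-36))/(-18860) + U(-80)/(-31857) = sqrt(12 + (-5 - 1*(-36)))/(-18860) + 1/(-201 - 80*(-31857)) = sqrt(12 + (-5 + 36))*(-1/18860) - 1/31857/(-281) = sqrt(12 + 31)*(-1/18860) - 1/281*(-1/31857) = sqrt(43)*(-1/18860) + 1/8951817 = -sqrt(43)/18860 + 1/8951817 = 1/8951817 - sqrt(43)/18860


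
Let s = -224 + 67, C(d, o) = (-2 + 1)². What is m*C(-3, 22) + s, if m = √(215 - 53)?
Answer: -157 + 9*√2 ≈ -144.27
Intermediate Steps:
C(d, o) = 1 (C(d, o) = (-1)² = 1)
m = 9*√2 (m = √162 = 9*√2 ≈ 12.728)
s = -157
m*C(-3, 22) + s = (9*√2)*1 - 157 = 9*√2 - 157 = -157 + 9*√2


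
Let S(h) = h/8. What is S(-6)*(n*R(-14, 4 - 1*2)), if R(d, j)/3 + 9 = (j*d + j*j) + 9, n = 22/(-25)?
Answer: -1188/25 ≈ -47.520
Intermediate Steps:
n = -22/25 (n = 22*(-1/25) = -22/25 ≈ -0.88000)
R(d, j) = 3*j**2 + 3*d*j (R(d, j) = -27 + 3*((j*d + j*j) + 9) = -27 + 3*((d*j + j**2) + 9) = -27 + 3*((j**2 + d*j) + 9) = -27 + 3*(9 + j**2 + d*j) = -27 + (27 + 3*j**2 + 3*d*j) = 3*j**2 + 3*d*j)
S(h) = h/8 (S(h) = h*(1/8) = h/8)
S(-6)*(n*R(-14, 4 - 1*2)) = ((1/8)*(-6))*(-66*(4 - 1*2)*(-14 + (4 - 1*2))/25) = -(-33)*3*(4 - 2)*(-14 + (4 - 2))/50 = -(-33)*3*2*(-14 + 2)/50 = -(-33)*3*2*(-12)/50 = -(-33)*(-72)/50 = -3/4*1584/25 = -1188/25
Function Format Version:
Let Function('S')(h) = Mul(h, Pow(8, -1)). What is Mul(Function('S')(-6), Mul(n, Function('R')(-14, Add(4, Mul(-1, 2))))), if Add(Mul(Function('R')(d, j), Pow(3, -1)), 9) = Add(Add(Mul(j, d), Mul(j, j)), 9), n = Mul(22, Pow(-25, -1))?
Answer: Rational(-1188, 25) ≈ -47.520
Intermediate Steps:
n = Rational(-22, 25) (n = Mul(22, Rational(-1, 25)) = Rational(-22, 25) ≈ -0.88000)
Function('R')(d, j) = Add(Mul(3, Pow(j, 2)), Mul(3, d, j)) (Function('R')(d, j) = Add(-27, Mul(3, Add(Add(Mul(j, d), Mul(j, j)), 9))) = Add(-27, Mul(3, Add(Add(Mul(d, j), Pow(j, 2)), 9))) = Add(-27, Mul(3, Add(Add(Pow(j, 2), Mul(d, j)), 9))) = Add(-27, Mul(3, Add(9, Pow(j, 2), Mul(d, j)))) = Add(-27, Add(27, Mul(3, Pow(j, 2)), Mul(3, d, j))) = Add(Mul(3, Pow(j, 2)), Mul(3, d, j)))
Function('S')(h) = Mul(Rational(1, 8), h) (Function('S')(h) = Mul(h, Rational(1, 8)) = Mul(Rational(1, 8), h))
Mul(Function('S')(-6), Mul(n, Function('R')(-14, Add(4, Mul(-1, 2))))) = Mul(Mul(Rational(1, 8), -6), Mul(Rational(-22, 25), Mul(3, Add(4, Mul(-1, 2)), Add(-14, Add(4, Mul(-1, 2)))))) = Mul(Rational(-3, 4), Mul(Rational(-22, 25), Mul(3, Add(4, -2), Add(-14, Add(4, -2))))) = Mul(Rational(-3, 4), Mul(Rational(-22, 25), Mul(3, 2, Add(-14, 2)))) = Mul(Rational(-3, 4), Mul(Rational(-22, 25), Mul(3, 2, -12))) = Mul(Rational(-3, 4), Mul(Rational(-22, 25), -72)) = Mul(Rational(-3, 4), Rational(1584, 25)) = Rational(-1188, 25)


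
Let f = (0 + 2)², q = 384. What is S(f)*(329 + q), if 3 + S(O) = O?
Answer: 713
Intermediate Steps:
f = 4 (f = 2² = 4)
S(O) = -3 + O
S(f)*(329 + q) = (-3 + 4)*(329 + 384) = 1*713 = 713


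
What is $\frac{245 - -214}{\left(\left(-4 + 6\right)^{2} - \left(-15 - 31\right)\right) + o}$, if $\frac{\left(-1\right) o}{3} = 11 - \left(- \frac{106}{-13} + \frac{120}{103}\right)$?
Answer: $\frac{36153}{3541} \approx 10.21$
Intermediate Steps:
$o = - \frac{6753}{1339}$ ($o = - 3 \left(11 - \left(- \frac{106}{-13} + \frac{120}{103}\right)\right) = - 3 \left(11 - \left(\left(-106\right) \left(- \frac{1}{13}\right) + 120 \cdot \frac{1}{103}\right)\right) = - 3 \left(11 - \left(\frac{106}{13} + \frac{120}{103}\right)\right) = - 3 \left(11 - \frac{12478}{1339}\right) = \left(-3\right) \frac{2251}{1339} = - \frac{6753}{1339} \approx -5.0433$)
$\frac{245 - -214}{\left(\left(-4 + 6\right)^{2} - \left(-15 - 31\right)\right) + o} = \frac{245 - -214}{\left(\left(-4 + 6\right)^{2} - \left(-15 - 31\right)\right) - \frac{6753}{1339}} = \frac{245 + 214}{\left(2^{2} - \left(-15 - 31\right)\right) - \frac{6753}{1339}} = \frac{459}{\left(4 - -46\right) - \frac{6753}{1339}} = \frac{459}{\left(4 + 46\right) - \frac{6753}{1339}} = \frac{459}{50 - \frac{6753}{1339}} = \frac{459}{\frac{60197}{1339}} = 459 \cdot \frac{1339}{60197} = \frac{36153}{3541}$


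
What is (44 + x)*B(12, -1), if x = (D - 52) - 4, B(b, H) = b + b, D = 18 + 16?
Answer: 528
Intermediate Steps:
D = 34
B(b, H) = 2*b
x = -22 (x = (34 - 52) - 4 = -18 - 4 = -22)
(44 + x)*B(12, -1) = (44 - 22)*(2*12) = 22*24 = 528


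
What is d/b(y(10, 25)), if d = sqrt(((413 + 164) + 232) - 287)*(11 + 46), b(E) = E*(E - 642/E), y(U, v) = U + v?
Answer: 171*sqrt(58)/583 ≈ 2.2338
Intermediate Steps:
d = 171*sqrt(58) (d = sqrt((577 + 232) - 287)*57 = sqrt(809 - 287)*57 = sqrt(522)*57 = (3*sqrt(58))*57 = 171*sqrt(58) ≈ 1302.3)
d/b(y(10, 25)) = (171*sqrt(58))/(-642 + (10 + 25)**2) = (171*sqrt(58))/(-642 + 35**2) = (171*sqrt(58))/(-642 + 1225) = (171*sqrt(58))/583 = (171*sqrt(58))*(1/583) = 171*sqrt(58)/583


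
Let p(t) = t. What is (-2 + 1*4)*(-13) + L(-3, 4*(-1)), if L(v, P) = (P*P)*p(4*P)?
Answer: -282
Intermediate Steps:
L(v, P) = 4*P³ (L(v, P) = (P*P)*(4*P) = P²*(4*P) = 4*P³)
(-2 + 1*4)*(-13) + L(-3, 4*(-1)) = (-2 + 1*4)*(-13) + 4*(4*(-1))³ = (-2 + 4)*(-13) + 4*(-4)³ = 2*(-13) + 4*(-64) = -26 - 256 = -282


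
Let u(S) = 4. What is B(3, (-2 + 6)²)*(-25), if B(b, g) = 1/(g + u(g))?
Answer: -5/4 ≈ -1.2500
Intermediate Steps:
B(b, g) = 1/(4 + g) (B(b, g) = 1/(g + 4) = 1/(4 + g))
B(3, (-2 + 6)²)*(-25) = -25/(4 + (-2 + 6)²) = -25/(4 + 4²) = -25/(4 + 16) = -25/20 = (1/20)*(-25) = -5/4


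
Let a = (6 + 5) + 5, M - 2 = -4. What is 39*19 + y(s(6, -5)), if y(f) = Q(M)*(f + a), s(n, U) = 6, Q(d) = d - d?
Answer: 741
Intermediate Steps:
M = -2 (M = 2 - 4 = -2)
Q(d) = 0
a = 16 (a = 11 + 5 = 16)
y(f) = 0 (y(f) = 0*(f + 16) = 0*(16 + f) = 0)
39*19 + y(s(6, -5)) = 39*19 + 0 = 741 + 0 = 741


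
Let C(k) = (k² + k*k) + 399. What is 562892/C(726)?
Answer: 562892/1054551 ≈ 0.53377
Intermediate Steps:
C(k) = 399 + 2*k² (C(k) = (k² + k²) + 399 = 2*k² + 399 = 399 + 2*k²)
562892/C(726) = 562892/(399 + 2*726²) = 562892/(399 + 2*527076) = 562892/(399 + 1054152) = 562892/1054551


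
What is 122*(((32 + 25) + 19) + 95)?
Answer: 20862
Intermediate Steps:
122*(((32 + 25) + 19) + 95) = 122*((57 + 19) + 95) = 122*(76 + 95) = 122*171 = 20862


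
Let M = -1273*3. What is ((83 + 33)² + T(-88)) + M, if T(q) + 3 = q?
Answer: 9546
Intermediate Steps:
M = -3819
T(q) = -3 + q
((83 + 33)² + T(-88)) + M = ((83 + 33)² + (-3 - 88)) - 3819 = (116² - 91) - 3819 = (13456 - 91) - 3819 = 13365 - 3819 = 9546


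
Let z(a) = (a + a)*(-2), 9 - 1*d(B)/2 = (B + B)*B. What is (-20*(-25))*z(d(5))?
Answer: 164000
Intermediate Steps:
d(B) = 18 - 4*B² (d(B) = 18 - 2*(B + B)*B = 18 - 2*2*B*B = 18 - 4*B²)
z(a) = -4*a (z(a) = (2*a)*(-2) = -4*a)
(-20*(-25))*z(d(5)) = (-20*(-25))*(-4*(18 - 4*5²)) = 500*(-4*(18 - 4*25)) = 500*(-4*(18 - 100)) = 500*(-4*(-82)) = 500*328 = 164000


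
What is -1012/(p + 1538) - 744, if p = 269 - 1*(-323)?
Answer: -792866/1065 ≈ -744.47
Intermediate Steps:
p = 592 (p = 269 + 323 = 592)
-1012/(p + 1538) - 744 = -1012/(592 + 1538) - 744 = -1012/2130 - 744 = (1/2130)*(-1012) - 744 = -506/1065 - 744 = -792866/1065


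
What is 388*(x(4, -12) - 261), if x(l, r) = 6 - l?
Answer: -100492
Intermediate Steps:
388*(x(4, -12) - 261) = 388*((6 - 1*4) - 261) = 388*((6 - 4) - 261) = 388*(2 - 261) = 388*(-259) = -100492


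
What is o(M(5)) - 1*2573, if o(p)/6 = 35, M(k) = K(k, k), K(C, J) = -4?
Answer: -2363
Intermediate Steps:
M(k) = -4
o(p) = 210 (o(p) = 6*35 = 210)
o(M(5)) - 1*2573 = 210 - 1*2573 = 210 - 2573 = -2363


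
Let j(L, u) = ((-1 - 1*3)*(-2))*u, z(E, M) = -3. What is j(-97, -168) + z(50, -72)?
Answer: -1347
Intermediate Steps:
j(L, u) = 8*u (j(L, u) = ((-1 - 3)*(-2))*u = (-4*(-2))*u = 8*u)
j(-97, -168) + z(50, -72) = 8*(-168) - 3 = -1344 - 3 = -1347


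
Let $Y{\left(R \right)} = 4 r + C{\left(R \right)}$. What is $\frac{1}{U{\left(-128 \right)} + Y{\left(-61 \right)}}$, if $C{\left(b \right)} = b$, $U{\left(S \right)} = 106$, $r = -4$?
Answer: $\frac{1}{29} \approx 0.034483$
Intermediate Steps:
$Y{\left(R \right)} = -16 + R$ ($Y{\left(R \right)} = 4 \left(-4\right) + R = -16 + R$)
$\frac{1}{U{\left(-128 \right)} + Y{\left(-61 \right)}} = \frac{1}{106 - 77} = \frac{1}{29}$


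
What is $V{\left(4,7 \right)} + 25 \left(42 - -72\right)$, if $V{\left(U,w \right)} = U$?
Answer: $2854$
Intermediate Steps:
$V{\left(4,7 \right)} + 25 \left(42 - -72\right) = 4 + 25 \left(42 - -72\right) = 4 + 25 \left(42 + 72\right) = 4 + 25 \cdot 114 = 4 + 2850 = 2854$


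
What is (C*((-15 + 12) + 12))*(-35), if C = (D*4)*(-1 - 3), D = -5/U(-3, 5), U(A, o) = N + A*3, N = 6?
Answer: 8400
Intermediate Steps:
U(A, o) = 6 + 3*A (U(A, o) = 6 + A*3 = 6 + 3*A)
D = 5/3 (D = -5/(6 + 3*(-3)) = -5/(6 - 9) = -5/(-3) = -5*(-⅓) = 5/3 ≈ 1.6667)
C = -80/3 (C = ((5/3)*4)*(-1 - 3) = (20/3)*(-4) = -80/3 ≈ -26.667)
(C*((-15 + 12) + 12))*(-35) = -80*((-15 + 12) + 12)/3*(-35) = -80*(-3 + 12)/3*(-35) = -80/3*9*(-35) = -240*(-35) = 8400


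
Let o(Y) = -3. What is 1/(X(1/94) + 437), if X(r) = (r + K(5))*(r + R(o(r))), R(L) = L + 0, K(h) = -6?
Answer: 8836/4019535 ≈ 0.0021983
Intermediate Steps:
R(L) = L
X(r) = (-6 + r)*(-3 + r) (X(r) = (r - 6)*(r - 3) = (-6 + r)*(-3 + r))
1/(X(1/94) + 437) = 1/((18 + (1/94)² - 9/94) + 437) = 1/((18 + (1/94)² - 9*1/94) + 437) = 1/((18 + 1/8836 - 9/94) + 437) = 1/(158203/8836 + 437) = 1/(4019535/8836) = 8836/4019535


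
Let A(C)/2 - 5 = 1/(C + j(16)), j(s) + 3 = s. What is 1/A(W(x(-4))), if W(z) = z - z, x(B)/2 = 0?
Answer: 13/132 ≈ 0.098485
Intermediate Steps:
j(s) = -3 + s
x(B) = 0 (x(B) = 2*0 = 0)
W(z) = 0
A(C) = 10 + 2/(13 + C) (A(C) = 10 + 2/(C + (-3 + 16)) = 10 + 2/(C + 13) = 10 + 2/(13 + C))
1/A(W(x(-4))) = 1/(2*(66 + 5*0)/(13 + 0)) = 1/(2*(66 + 0)/13) = 1/(2*(1/13)*66) = 1/(132/13) = 13/132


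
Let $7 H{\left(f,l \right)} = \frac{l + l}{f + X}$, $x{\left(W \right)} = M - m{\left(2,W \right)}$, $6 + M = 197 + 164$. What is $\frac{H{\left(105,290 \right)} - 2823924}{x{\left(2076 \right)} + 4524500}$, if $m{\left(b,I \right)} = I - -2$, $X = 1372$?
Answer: $- \frac{29196549656}{46760991403} \approx -0.62438$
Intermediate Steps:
$M = 355$ ($M = -6 + \left(197 + 164\right) = -6 + 361 = 355$)
$m{\left(b,I \right)} = 2 + I$ ($m{\left(b,I \right)} = I + 2 = 2 + I$)
$x{\left(W \right)} = 353 - W$ ($x{\left(W \right)} = 355 - \left(2 + W\right) = 353 - W$)
$H{\left(f,l \right)} = \frac{2 l}{7 \left(1372 + f\right)}$ ($H{\left(f,l \right)} = \frac{\left(l + l\right) \frac{1}{f + 1372}}{7} = \frac{2 l \frac{1}{1372 + f}}{7} = \frac{2 l}{7 \left(1372 + f\right)}$)
$\frac{H{\left(105,290 \right)} - 2823924}{x{\left(2076 \right)} + 4524500} = \frac{\frac{2}{7} \cdot 290 \frac{1}{1372 + 105} - 2823924}{\left(353 - 2076\right) + 4524500} = \frac{\frac{2}{7} \cdot 290 \cdot \frac{1}{1477} - 2823924}{\left(353 - 2076\right) + 4524500} = \frac{\frac{2}{7} \cdot 290 \cdot \frac{1}{1477} - 2823924}{-1723 + 4524500} = \frac{\frac{580}{10339} - 2823924}{4522777} = \left(- \frac{29196549656}{10339}\right) \frac{1}{4522777} = - \frac{29196549656}{46760991403}$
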